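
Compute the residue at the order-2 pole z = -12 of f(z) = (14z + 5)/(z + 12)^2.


Step 1: Pole of order 2 at z = -12
Step 2: Res = lim d/dz [(z + 12)^2 * f(z)] as z -> -12
Step 3: (z + 12)^2 * f(z) = 14z + 5
Step 4: d/dz[14z + 5] = 14

14


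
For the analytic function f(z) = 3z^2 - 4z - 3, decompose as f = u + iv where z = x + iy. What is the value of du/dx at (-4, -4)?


Step 1: f(z) = 3(x+iy)^2 - 4(x+iy) - 3
Step 2: u = 3(x^2 - y^2) - 4x - 3
Step 3: u_x = 6x - 4
Step 4: At (-4, -4): u_x = -24 - 4 = -28

-28


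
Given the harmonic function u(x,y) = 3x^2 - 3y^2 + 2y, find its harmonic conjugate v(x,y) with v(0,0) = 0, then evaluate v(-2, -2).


Step 1: v_x = -u_y = 6y - 2
Step 2: v_y = u_x = 6x + 0
Step 3: v = 6xy - 2x + C
Step 4: v(0,0) = 0 => C = 0
Step 5: v(-2, -2) = 28

28


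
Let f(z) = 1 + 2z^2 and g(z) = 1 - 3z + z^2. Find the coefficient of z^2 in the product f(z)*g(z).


Step 1: z^2 term in f*g comes from: (1)*(z^2) + (0)*(-3z) + (2z^2)*(1)
Step 2: = 1 + 0 + 2
Step 3: = 3

3


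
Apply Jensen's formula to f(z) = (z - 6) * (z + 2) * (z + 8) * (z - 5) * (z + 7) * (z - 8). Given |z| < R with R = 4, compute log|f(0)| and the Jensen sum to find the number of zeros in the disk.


Jensen's formula: (1/2pi)*integral log|f(Re^it)|dt = log|f(0)| + sum_{|a_k|<R} log(R/|a_k|)
Step 1: f(0) = (-6) * 2 * 8 * (-5) * 7 * (-8) = -26880
Step 2: log|f(0)| = log|6| + log|-2| + log|-8| + log|5| + log|-7| + log|8| = 10.1991
Step 3: Zeros inside |z| < 4: -2
Step 4: Jensen sum = log(4/2) = 0.6931
Step 5: n(R) = number of terms in the Jensen sum = count of zeros inside |z| < 4 = 1

1


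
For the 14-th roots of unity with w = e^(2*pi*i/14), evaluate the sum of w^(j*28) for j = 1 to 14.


Step 1: The sum sum_{j=1}^{n} w^(k*j) equals n if n | k, else 0.
Step 2: Here n = 14, k = 28
Step 3: Does n divide k? 14 | 28 -> True
Step 4: Sum = 14

14


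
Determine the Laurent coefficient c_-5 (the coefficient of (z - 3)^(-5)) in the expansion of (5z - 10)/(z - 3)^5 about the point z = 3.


Step 1: Write the numerator in powers of (z - 3): 5z - 10 = 5(z - 3) + (5*3 - 10) = 5(z - 3) + 5
Step 2: Divide by (z - 3)^5: f(z) = 5(z - 3)^(-5) + 5(z - 3)^(-4)
Step 3: This finite sum is the Laurent series of f about z = 3.
Step 4: Coefficient of (z - 3)^(-5) = 5*3 - 10 = 5

5


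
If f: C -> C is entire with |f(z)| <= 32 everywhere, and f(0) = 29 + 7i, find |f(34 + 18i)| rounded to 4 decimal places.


Step 1: By Liouville's theorem, a bounded entire function is constant.
Step 2: f(z) = f(0) = 29 + 7i for all z.
Step 3: |f(w)| = |29 + 7i| = sqrt(841 + 49)
Step 4: = 29.8329

29.8329


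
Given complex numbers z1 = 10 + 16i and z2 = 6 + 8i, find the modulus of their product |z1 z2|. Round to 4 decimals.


Step 1: |z1| = sqrt(10^2 + 16^2) = sqrt(356)
Step 2: |z2| = sqrt(6^2 + 8^2) = sqrt(100)
Step 3: |z1*z2| = |z1|*|z2| = sqrt(356) * sqrt(100) = sqrt(356 * 100) = sqrt(35600)
Step 4: = 188.6796

188.6796


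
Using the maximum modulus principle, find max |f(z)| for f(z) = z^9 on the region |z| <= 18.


Step 1: On |z| = 18, |f(z)| = |z|^9 = 18^9
Step 2: By maximum modulus principle, maximum is on boundary.
Step 3: Maximum = 198359290368 = 198359290368

198359290368


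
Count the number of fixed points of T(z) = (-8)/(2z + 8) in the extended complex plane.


Step 1: Fixed points satisfy T(z) = z
Step 2: 2z^2 + 8z + 8 = 0
Step 3: Discriminant = 8^2 - 4*2*8 = 0
Step 4: Number of fixed points = 1

1


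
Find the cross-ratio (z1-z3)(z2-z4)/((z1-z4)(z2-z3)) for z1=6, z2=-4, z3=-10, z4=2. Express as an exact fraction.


Step 1: (z1-z3)(z2-z4) = 16 * (-6) = -96
Step 2: (z1-z4)(z2-z3) = 4 * 6 = 24
Step 3: Cross-ratio = -96/24 = -4

-4


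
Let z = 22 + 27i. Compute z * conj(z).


Step 1: conj(z) = 22 - 27i
Step 2: z * conj(z) = 22^2 + 27^2
Step 3: = 484 + 729 = 1213

1213


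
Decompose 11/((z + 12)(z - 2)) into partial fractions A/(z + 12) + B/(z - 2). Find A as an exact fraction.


Step 1: Multiply both sides by (z + 12) and set z = -12
Step 2: A = 11 / (-12 - 2)
Step 3: A = 11 / (-14)
Step 4: A = -11/14

-11/14


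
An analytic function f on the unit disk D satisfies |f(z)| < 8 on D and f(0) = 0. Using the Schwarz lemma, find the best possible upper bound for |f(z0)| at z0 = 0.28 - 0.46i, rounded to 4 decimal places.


Step 1: g = f/8 maps D -> D with g(0) = 0, so by the Schwarz lemma |g(z)| <= |z|, i.e. |f(z)| <= 8|z|; this is sharp (f(z) = 8z).
Step 2: |z0|^2 = 0.28^2 + (-0.46)^2 = 0.29
Step 3: |z0| = sqrt(0.29) = 0.538516
Step 4: Best bound = 8 * |z0| = 8 * 0.538516 = 4.3081

4.3081


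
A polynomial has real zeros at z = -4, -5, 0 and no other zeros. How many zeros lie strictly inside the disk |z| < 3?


Step 1: Check each root:
  z = -4: |-4| = 4 >= 3
  z = -5: |-5| = 5 >= 3
  z = 0: |0| = 0 < 3
Step 2: Count = 1

1


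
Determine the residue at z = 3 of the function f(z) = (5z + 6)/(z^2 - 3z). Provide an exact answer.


Step 1: Q(z) = z^2 - 3z = (z - 3)(z)
Step 2: Q'(z) = 2z - 3
Step 3: Q'(3) = 3, P(3) = 21
Step 4: Res = P(3)/Q'(3) = 21/3 = 7

7


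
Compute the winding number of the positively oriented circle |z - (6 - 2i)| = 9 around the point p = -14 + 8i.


Step 1: Center c = (6, -2), radius = 9
Step 2: |p - c|^2 = (-20)^2 + 10^2 = 500
Step 3: r^2 = 81
Step 4: |p-c| > r so winding number = 0

0


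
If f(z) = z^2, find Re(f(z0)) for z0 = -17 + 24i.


Step 1: z0 = -17 + 24i
Step 2: z0^2 = (-17)^2 - 24^2 - 816i
Step 3: real part = 289 - 576 = -287

-287


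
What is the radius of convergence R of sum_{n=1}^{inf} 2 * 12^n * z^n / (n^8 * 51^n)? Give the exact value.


Step 1: General term a_n = 2 * 12^n / (n^8 * 51^n)
Step 2: By the root test, |a_n|^(1/n) = 2^(1/n) * 12 / (n^(8/n) * 51) -> 12/51 as n -> infinity (since 2^(1/n) -> 1 and n^(8/n) -> 1)
Step 3: R = 1/lim|a_n|^(1/n) = 51/12 = 17/4

17/4


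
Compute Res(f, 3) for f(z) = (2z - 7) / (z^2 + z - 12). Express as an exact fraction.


Step 1: Q(z) = z^2 + z - 12 = (z - 3)(z + 4)
Step 2: Q'(z) = 2z + 1
Step 3: Q'(3) = 7, P(3) = -1
Step 4: Res = P(3)/Q'(3) = -1/7 = -1/7

-1/7


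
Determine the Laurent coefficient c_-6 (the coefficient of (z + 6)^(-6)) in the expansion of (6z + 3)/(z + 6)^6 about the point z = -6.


Step 1: Write the numerator in powers of (z + 6): 6z + 3 = 6(z + 6) + (6*(-6) + 3) = 6(z + 6) - 33
Step 2: Divide by (z + 6)^6: f(z) = -33(z + 6)^(-6) + 6(z + 6)^(-5)
Step 3: This finite sum is the Laurent series of f about z = -6.
Step 4: Coefficient of (z + 6)^(-6) = 6*(-6) + 3 = -33

-33


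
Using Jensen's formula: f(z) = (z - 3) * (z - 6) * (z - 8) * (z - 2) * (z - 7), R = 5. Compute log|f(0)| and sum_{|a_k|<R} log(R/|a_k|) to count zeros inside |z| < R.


Jensen's formula: (1/2pi)*integral log|f(Re^it)|dt = log|f(0)| + sum_{|a_k|<R} log(R/|a_k|)
Step 1: f(0) = (-3) * (-6) * (-8) * (-2) * (-7) = -2016
Step 2: log|f(0)| = log|3| + log|6| + log|8| + log|2| + log|7| = 7.6089
Step 3: Zeros inside |z| < 5: 3, 2
Step 4: Jensen sum = log(5/3) + log(5/2) = 1.4271
Step 5: n(R) = number of terms in the Jensen sum = count of zeros inside |z| < 5 = 2

2


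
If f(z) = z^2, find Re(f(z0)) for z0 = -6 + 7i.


Step 1: z0 = -6 + 7i
Step 2: z0^2 = (-6)^2 - 7^2 - 84i
Step 3: real part = 36 - 49 = -13

-13


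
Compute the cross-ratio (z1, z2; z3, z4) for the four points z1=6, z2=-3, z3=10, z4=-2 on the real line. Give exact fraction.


Step 1: (z1-z3)(z2-z4) = (-4) * (-1) = 4
Step 2: (z1-z4)(z2-z3) = 8 * (-13) = -104
Step 3: Cross-ratio = -4/104 = -1/26

-1/26


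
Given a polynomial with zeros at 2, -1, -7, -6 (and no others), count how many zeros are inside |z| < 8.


Step 1: Check each root:
  z = 2: |2| = 2 < 8
  z = -1: |-1| = 1 < 8
  z = -7: |-7| = 7 < 8
  z = -6: |-6| = 6 < 8
Step 2: Count = 4

4


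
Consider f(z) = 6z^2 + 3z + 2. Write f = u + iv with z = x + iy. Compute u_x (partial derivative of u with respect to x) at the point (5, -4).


Step 1: f(z) = 6(x+iy)^2 + 3(x+iy) + 2
Step 2: u = 6(x^2 - y^2) + 3x + 2
Step 3: u_x = 12x + 3
Step 4: At (5, -4): u_x = 60 + 3 = 63

63


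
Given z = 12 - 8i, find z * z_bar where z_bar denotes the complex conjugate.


Step 1: conj(z) = 12 + 8i
Step 2: z * conj(z) = 12^2 + (-8)^2
Step 3: = 144 + 64 = 208

208


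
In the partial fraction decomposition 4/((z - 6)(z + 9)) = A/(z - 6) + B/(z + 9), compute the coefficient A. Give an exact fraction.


Step 1: Multiply both sides by (z - 6) and set z = 6
Step 2: A = 4 / (6 + 9)
Step 3: A = 4 / 15
Step 4: A = 4/15

4/15


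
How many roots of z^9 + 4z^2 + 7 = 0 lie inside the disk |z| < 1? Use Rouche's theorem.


Step 1: On |z| = 1 the three terms have sizes |z^9| = 1^9 = 1, |4z^2| = 4*1^2 = 4, |7| = 7
Step 2: The dominant term is g(z) = 7; let h(z) = z^9 + 4z^2 so f = g + h
Step 3: On |z| = 1: |g| = 7 and |h| <= 1 + 4 = 5
Step 4: Since 7 > 5, |h| < |g| on |z| = 1, so by Rouche f has the same number of zeros as g inside |z| < 1
Step 5: g(z) = 7 is a nonzero constant with no zeros inside |z| < 1. Answer = 0

0


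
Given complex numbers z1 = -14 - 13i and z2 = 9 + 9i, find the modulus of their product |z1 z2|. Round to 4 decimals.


Step 1: |z1| = sqrt((-14)^2 + (-13)^2) = sqrt(365)
Step 2: |z2| = sqrt(9^2 + 9^2) = sqrt(162)
Step 3: |z1*z2| = |z1|*|z2| = sqrt(365) * sqrt(162) = sqrt(365 * 162) = sqrt(59130)
Step 4: = 243.1666

243.1666


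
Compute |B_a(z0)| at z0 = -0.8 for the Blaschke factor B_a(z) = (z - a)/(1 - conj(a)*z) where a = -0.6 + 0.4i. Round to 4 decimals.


Step 1: Numerator z0 - a = -0.8 - (-0.6 + 0.4i) = -0.2 - 0.4i
Step 2: Denominator 1 - conj(a)*z0 = 1 - (-0.6 - 0.4i)*(-0.8) = 0.52 - 0.32i
Step 3: |z0 - a|^2 = (-0.2)^2 + (-0.4)^2 = 0.2; |1 - conj(a)*z0|^2 = 0.52^2 + (-0.32)^2 = 0.3728
Step 4: |B_a(-0.8)| = sqrt(0.2 / 0.3728) = sqrt(0.536481)
Step 5: = 0.7324

0.7324


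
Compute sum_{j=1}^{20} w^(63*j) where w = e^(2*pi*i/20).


Step 1: The sum sum_{j=1}^{n} w^(k*j) equals n if n | k, else 0.
Step 2: Here n = 20, k = 63
Step 3: Does n divide k? 20 | 63 -> False
Step 4: Sum = 0

0


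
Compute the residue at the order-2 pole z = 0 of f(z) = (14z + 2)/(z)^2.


Step 1: Pole of order 2 at z = 0
Step 2: Res = lim d/dz [(z)^2 * f(z)] as z -> 0
Step 3: (z)^2 * f(z) = 14z + 2
Step 4: d/dz[14z + 2] = 14

14


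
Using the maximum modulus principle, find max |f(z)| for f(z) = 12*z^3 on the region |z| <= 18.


Step 1: On |z| = 18, |f(z)| = 12 * |z|^3 = 12 * 18^3
Step 2: By maximum modulus principle, maximum is on boundary.
Step 3: Maximum = 12 * 5832 = 69984

69984


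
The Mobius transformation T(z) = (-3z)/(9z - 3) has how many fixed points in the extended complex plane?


Step 1: Fixed points satisfy T(z) = z
Step 2: 9z^2 = 0
Step 3: Discriminant = 0^2 - 4*9*0 = 0
Step 4: Number of fixed points = 1

1


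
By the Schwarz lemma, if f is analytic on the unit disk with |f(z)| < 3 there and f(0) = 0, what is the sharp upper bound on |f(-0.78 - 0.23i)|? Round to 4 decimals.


Step 1: g = f/3 maps D -> D with g(0) = 0, so by the Schwarz lemma |g(z)| <= |z|, i.e. |f(z)| <= 3|z|; this is sharp (f(z) = 3z).
Step 2: |z0|^2 = (-0.78)^2 + (-0.23)^2 = 0.6613
Step 3: |z0| = sqrt(0.6613) = 0.813204
Step 4: Best bound = 3 * |z0| = 3 * 0.813204 = 2.4396

2.4396


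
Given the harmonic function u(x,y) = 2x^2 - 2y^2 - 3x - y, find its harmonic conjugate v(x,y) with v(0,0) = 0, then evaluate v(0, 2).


Step 1: v_x = -u_y = 4y + 1
Step 2: v_y = u_x = 4x - 3
Step 3: v = 4xy + x - 3y + C
Step 4: v(0,0) = 0 => C = 0
Step 5: v(0, 2) = -6

-6


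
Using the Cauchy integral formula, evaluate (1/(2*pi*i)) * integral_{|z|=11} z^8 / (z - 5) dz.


Step 1: f(z) = z^8, a = 5 is inside |z| = 11
Step 2: By Cauchy integral formula: (1/(2pi*i)) * integral = f(a)
Step 3: f(5) = 5^8 = 390625

390625


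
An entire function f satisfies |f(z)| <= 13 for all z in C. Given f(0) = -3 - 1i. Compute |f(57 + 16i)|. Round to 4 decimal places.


Step 1: By Liouville's theorem, a bounded entire function is constant.
Step 2: f(z) = f(0) = -3 - 1i for all z.
Step 3: |f(w)| = |-3 - 1i| = sqrt(9 + 1)
Step 4: = 3.1623

3.1623


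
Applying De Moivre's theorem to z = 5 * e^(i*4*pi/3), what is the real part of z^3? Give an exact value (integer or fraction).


Step 1: By De Moivre's theorem, z^3 = 5^3 * e^(i*3*4*pi/3) = 125 * (cos(4*pi) + i*sin(4*pi))
Step 2: |z|^3 = 5^3 = 125
Step 3: Reduce the angle mod 2*pi: 4*pi - 4*pi = 0
Step 4: cos(0) = 1
Step 5: Re(z^3) = 125 * 1 = 125

125


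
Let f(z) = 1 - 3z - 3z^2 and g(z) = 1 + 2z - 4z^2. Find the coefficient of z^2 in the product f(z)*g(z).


Step 1: z^2 term in f*g comes from: (1)*(-4z^2) + (-3z)*(2z) + (-3z^2)*(1)
Step 2: = -4 - 6 - 3
Step 3: = -13

-13


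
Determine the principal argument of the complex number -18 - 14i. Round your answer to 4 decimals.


Step 1: z = -18 - 14i
Step 2: arg(z) = atan2(-14, -18)
Step 3: arg(z) = -2.4805

-2.4805


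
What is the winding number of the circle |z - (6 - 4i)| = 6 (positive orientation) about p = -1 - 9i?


Step 1: Center c = (6, -4), radius = 6
Step 2: |p - c|^2 = (-7)^2 + (-5)^2 = 74
Step 3: r^2 = 36
Step 4: |p-c| > r so winding number = 0

0


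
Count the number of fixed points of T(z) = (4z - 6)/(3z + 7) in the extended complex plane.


Step 1: Fixed points satisfy T(z) = z
Step 2: 3z^2 + 3z + 6 = 0
Step 3: Discriminant = 3^2 - 4*3*6 = -63
Step 4: Number of fixed points = 2

2


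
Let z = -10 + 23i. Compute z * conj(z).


Step 1: conj(z) = -10 - 23i
Step 2: z * conj(z) = (-10)^2 + 23^2
Step 3: = 100 + 529 = 629

629


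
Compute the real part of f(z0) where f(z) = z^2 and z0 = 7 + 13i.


Step 1: z0 = 7 + 13i
Step 2: z0^2 = 7^2 - 13^2 + 182i
Step 3: real part = 49 - 169 = -120

-120


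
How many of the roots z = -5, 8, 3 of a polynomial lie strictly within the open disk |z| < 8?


Step 1: Check each root:
  z = -5: |-5| = 5 < 8
  z = 8: |8| = 8 >= 8
  z = 3: |3| = 3 < 8
Step 2: Count = 2

2


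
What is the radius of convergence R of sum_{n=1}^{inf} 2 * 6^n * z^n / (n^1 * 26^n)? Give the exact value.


Step 1: General term a_n = 2 * 6^n / (n^1 * 26^n)
Step 2: By the root test, |a_n|^(1/n) = 2^(1/n) * 6 / (n^(1/n) * 26) -> 6/26 as n -> infinity (since 2^(1/n) -> 1 and n^(1/n) -> 1)
Step 3: R = 1/lim|a_n|^(1/n) = 26/6 = 13/3

13/3


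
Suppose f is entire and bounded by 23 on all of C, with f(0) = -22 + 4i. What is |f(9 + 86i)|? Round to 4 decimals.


Step 1: By Liouville's theorem, a bounded entire function is constant.
Step 2: f(z) = f(0) = -22 + 4i for all z.
Step 3: |f(w)| = |-22 + 4i| = sqrt(484 + 16)
Step 4: = 22.3607

22.3607


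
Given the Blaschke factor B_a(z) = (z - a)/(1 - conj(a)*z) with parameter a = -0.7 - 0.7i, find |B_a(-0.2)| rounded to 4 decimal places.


Step 1: Numerator z0 - a = -0.2 - (-0.7 - 0.7i) = 0.5 + 0.7i
Step 2: Denominator 1 - conj(a)*z0 = 1 - (-0.7 + 0.7i)*(-0.2) = 0.86 + 0.14i
Step 3: |z0 - a|^2 = 0.5^2 + 0.7^2 = 0.74; |1 - conj(a)*z0|^2 = 0.86^2 + 0.14^2 = 0.7592
Step 4: |B_a(-0.2)| = sqrt(0.74 / 0.7592) = sqrt(0.97471)
Step 5: = 0.9873

0.9873


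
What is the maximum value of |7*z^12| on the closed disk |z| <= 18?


Step 1: On |z| = 18, |f(z)| = 7 * |z|^12 = 7 * 18^12
Step 2: By maximum modulus principle, maximum is on boundary.
Step 3: Maximum = 7 * 1156831381426176 = 8097819669983232

8097819669983232


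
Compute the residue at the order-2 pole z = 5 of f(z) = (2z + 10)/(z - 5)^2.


Step 1: Pole of order 2 at z = 5
Step 2: Res = lim d/dz [(z - 5)^2 * f(z)] as z -> 5
Step 3: (z - 5)^2 * f(z) = 2z + 10
Step 4: d/dz[2z + 10] = 2

2


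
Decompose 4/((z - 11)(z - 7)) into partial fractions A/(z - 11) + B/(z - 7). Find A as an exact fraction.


Step 1: Multiply both sides by (z - 11) and set z = 11
Step 2: A = 4 / (11 - 7)
Step 3: A = 4 / 4
Step 4: A = 1

1


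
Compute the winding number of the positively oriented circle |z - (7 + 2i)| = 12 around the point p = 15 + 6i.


Step 1: Center c = (7, 2), radius = 12
Step 2: |p - c|^2 = 8^2 + 4^2 = 80
Step 3: r^2 = 144
Step 4: |p-c| < r so winding number = 1

1


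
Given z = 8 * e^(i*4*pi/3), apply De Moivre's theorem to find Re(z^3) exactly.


Step 1: By De Moivre's theorem, z^3 = 8^3 * e^(i*3*4*pi/3) = 512 * (cos(4*pi) + i*sin(4*pi))
Step 2: |z|^3 = 8^3 = 512
Step 3: Reduce the angle mod 2*pi: 4*pi - 4*pi = 0
Step 4: cos(0) = 1
Step 5: Re(z^3) = 512 * 1 = 512

512


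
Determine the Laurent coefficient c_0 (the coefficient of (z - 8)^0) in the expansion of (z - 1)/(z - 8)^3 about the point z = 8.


Step 1: Write the numerator in powers of (z - 8): z - 1 = (z - 8) + (1*8 - 1) = (z - 8) + 7
Step 2: Divide by (z - 8)^3: f(z) = 7(z - 8)^(-3) + (z - 8)^(-2)
Step 3: This finite sum is the Laurent series of f about z = 8.
Step 4: Only the powers -3 and -2 appear, so the coefficient of (z - 8)^0 = 0

0


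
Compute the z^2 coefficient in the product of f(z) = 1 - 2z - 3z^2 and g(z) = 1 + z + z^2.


Step 1: z^2 term in f*g comes from: (1)*(z^2) + (-2z)*(z) + (-3z^2)*(1)
Step 2: = 1 - 2 - 3
Step 3: = -4

-4


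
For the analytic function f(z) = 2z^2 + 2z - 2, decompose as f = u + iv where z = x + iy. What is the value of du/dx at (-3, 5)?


Step 1: f(z) = 2(x+iy)^2 + 2(x+iy) - 2
Step 2: u = 2(x^2 - y^2) + 2x - 2
Step 3: u_x = 4x + 2
Step 4: At (-3, 5): u_x = -12 + 2 = -10

-10


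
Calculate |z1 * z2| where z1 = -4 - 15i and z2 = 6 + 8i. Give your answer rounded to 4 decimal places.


Step 1: |z1| = sqrt((-4)^2 + (-15)^2) = sqrt(241)
Step 2: |z2| = sqrt(6^2 + 8^2) = sqrt(100)
Step 3: |z1*z2| = |z1|*|z2| = sqrt(241) * sqrt(100) = sqrt(241 * 100) = sqrt(24100)
Step 4: = 155.2417

155.2417


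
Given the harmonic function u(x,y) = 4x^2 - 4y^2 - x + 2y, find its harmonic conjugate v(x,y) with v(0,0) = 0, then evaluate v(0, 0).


Step 1: v_x = -u_y = 8y - 2
Step 2: v_y = u_x = 8x - 1
Step 3: v = 8xy - 2x - y + C
Step 4: v(0,0) = 0 => C = 0
Step 5: v(0, 0) = 0

0


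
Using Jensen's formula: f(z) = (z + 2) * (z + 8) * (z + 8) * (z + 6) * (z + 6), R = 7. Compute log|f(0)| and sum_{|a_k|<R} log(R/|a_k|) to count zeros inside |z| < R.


Jensen's formula: (1/2pi)*integral log|f(Re^it)|dt = log|f(0)| + sum_{|a_k|<R} log(R/|a_k|)
Step 1: f(0) = 2 * 8 * 8 * 6 * 6 = 4608
Step 2: log|f(0)| = log|-2| + log|-8| + log|-8| + log|-6| + log|-6| = 8.4355
Step 3: Zeros inside |z| < 7: -2, -6, -6
Step 4: Jensen sum = log(7/2) + log(7/6) + log(7/6) = 1.5611
Step 5: n(R) = number of terms in the Jensen sum = count of zeros inside |z| < 7 = 3

3


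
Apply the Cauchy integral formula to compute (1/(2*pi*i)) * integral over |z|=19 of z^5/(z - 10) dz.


Step 1: f(z) = z^5, a = 10 is inside |z| = 19
Step 2: By Cauchy integral formula: (1/(2pi*i)) * integral = f(a)
Step 3: f(10) = 10^5 = 100000

100000


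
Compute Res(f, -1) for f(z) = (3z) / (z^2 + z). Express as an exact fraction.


Step 1: Q(z) = z^2 + z = (z + 1)(z)
Step 2: Q'(z) = 2z + 1
Step 3: Q'(-1) = -1, P(-1) = -3
Step 4: Res = P(-1)/Q'(-1) = -3/(-1) = 3

3


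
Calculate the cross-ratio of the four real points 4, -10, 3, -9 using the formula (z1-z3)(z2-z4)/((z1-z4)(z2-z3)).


Step 1: (z1-z3)(z2-z4) = 1 * (-1) = -1
Step 2: (z1-z4)(z2-z3) = 13 * (-13) = -169
Step 3: Cross-ratio = 1/169 = 1/169

1/169


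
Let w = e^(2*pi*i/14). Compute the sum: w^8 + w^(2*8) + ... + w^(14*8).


Step 1: The sum sum_{j=1}^{n} w^(k*j) equals n if n | k, else 0.
Step 2: Here n = 14, k = 8
Step 3: Does n divide k? 14 | 8 -> False
Step 4: Sum = 0

0


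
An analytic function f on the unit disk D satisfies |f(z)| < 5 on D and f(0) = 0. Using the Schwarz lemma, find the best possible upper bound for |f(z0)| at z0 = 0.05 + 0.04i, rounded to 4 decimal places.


Step 1: g = f/5 maps D -> D with g(0) = 0, so by the Schwarz lemma |g(z)| <= |z|, i.e. |f(z)| <= 5|z|; this is sharp (f(z) = 5z).
Step 2: |z0|^2 = 0.05^2 + 0.04^2 = 0.0041
Step 3: |z0| = sqrt(0.0041) = 0.064031
Step 4: Best bound = 5 * |z0| = 5 * 0.064031 = 0.3202

0.3202


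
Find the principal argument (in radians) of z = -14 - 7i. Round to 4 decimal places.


Step 1: z = -14 - 7i
Step 2: arg(z) = atan2(-7, -14)
Step 3: arg(z) = -2.6779

-2.6779


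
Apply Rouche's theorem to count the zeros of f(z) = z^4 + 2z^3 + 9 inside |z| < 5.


Step 1: On |z| = 5 the three terms have sizes |z^4| = 5^4 = 625, |2z^3| = 2*5^3 = 250, |9| = 9
Step 2: The dominant term is g(z) = z^4; let h(z) = 2z^3 + 9 so f = g + h
Step 3: On |z| = 5: |g| = 625 and |h| <= 250 + 9 = 259
Step 4: Since 625 > 259, |h| < |g| on |z| = 5, so by Rouche f has the same number of zeros as g inside |z| < 5
Step 5: g(z) = z^4 has 4 zeros (all at the origin) inside |z| < 5. Answer = 4

4


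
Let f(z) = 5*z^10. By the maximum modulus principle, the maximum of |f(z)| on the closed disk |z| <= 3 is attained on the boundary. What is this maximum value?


Step 1: On |z| = 3, |f(z)| = 5 * |z|^10 = 5 * 3^10
Step 2: By maximum modulus principle, maximum is on boundary.
Step 3: Maximum = 5 * 59049 = 295245

295245


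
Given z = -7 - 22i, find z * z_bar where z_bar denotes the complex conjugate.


Step 1: conj(z) = -7 + 22i
Step 2: z * conj(z) = (-7)^2 + (-22)^2
Step 3: = 49 + 484 = 533

533


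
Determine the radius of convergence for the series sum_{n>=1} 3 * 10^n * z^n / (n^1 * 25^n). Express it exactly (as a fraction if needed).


Step 1: General term a_n = 3 * 10^n / (n^1 * 25^n)
Step 2: By the root test, |a_n|^(1/n) = 3^(1/n) * 10 / (n^(1/n) * 25) -> 10/25 as n -> infinity (since 3^(1/n) -> 1 and n^(1/n) -> 1)
Step 3: R = 1/lim|a_n|^(1/n) = 25/10 = 5/2

5/2


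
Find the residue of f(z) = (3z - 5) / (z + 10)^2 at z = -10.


Step 1: Pole of order 2 at z = -10
Step 2: Res = lim d/dz [(z + 10)^2 * f(z)] as z -> -10
Step 3: (z + 10)^2 * f(z) = 3z - 5
Step 4: d/dz[3z - 5] = 3

3


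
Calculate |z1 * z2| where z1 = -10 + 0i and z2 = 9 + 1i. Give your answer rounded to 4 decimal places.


Step 1: |z1| = sqrt((-10)^2 + 0^2) = sqrt(100)
Step 2: |z2| = sqrt(9^2 + 1^2) = sqrt(82)
Step 3: |z1*z2| = |z1|*|z2| = sqrt(100) * sqrt(82) = sqrt(100 * 82) = sqrt(8200)
Step 4: = 90.5539

90.5539


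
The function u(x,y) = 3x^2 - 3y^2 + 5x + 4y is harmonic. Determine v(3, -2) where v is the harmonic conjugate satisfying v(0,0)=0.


Step 1: v_x = -u_y = 6y - 4
Step 2: v_y = u_x = 6x + 5
Step 3: v = 6xy - 4x + 5y + C
Step 4: v(0,0) = 0 => C = 0
Step 5: v(3, -2) = -58

-58


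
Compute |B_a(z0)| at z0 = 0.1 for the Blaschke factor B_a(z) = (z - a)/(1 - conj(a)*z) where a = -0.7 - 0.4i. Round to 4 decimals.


Step 1: Numerator z0 - a = 0.1 - (-0.7 - 0.4i) = 0.8 + 0.4i
Step 2: Denominator 1 - conj(a)*z0 = 1 - (-0.7 + 0.4i)*0.1 = 1.07 - 0.04i
Step 3: |z0 - a|^2 = 0.8^2 + 0.4^2 = 0.8; |1 - conj(a)*z0|^2 = 1.07^2 + (-0.04)^2 = 1.1465
Step 4: |B_a(0.1)| = sqrt(0.8 / 1.1465) = sqrt(0.697776)
Step 5: = 0.8353

0.8353


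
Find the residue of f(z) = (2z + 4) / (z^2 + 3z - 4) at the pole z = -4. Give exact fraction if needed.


Step 1: Q(z) = z^2 + 3z - 4 = (z + 4)(z - 1)
Step 2: Q'(z) = 2z + 3
Step 3: Q'(-4) = -5, P(-4) = -4
Step 4: Res = P(-4)/Q'(-4) = -4/(-5) = 4/5

4/5


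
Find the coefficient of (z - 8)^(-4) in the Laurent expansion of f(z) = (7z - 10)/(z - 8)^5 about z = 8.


Step 1: Write the numerator in powers of (z - 8): 7z - 10 = 7(z - 8) + (7*8 - 10) = 7(z - 8) + 46
Step 2: Divide by (z - 8)^5: f(z) = 46(z - 8)^(-5) + 7(z - 8)^(-4)
Step 3: This finite sum is the Laurent series of f about z = 8.
Step 4: Coefficient of (z - 8)^(-4) = coefficient of (z - 8) in the re-centred numerator = 7

7


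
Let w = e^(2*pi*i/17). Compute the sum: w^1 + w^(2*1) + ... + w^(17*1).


Step 1: The sum sum_{j=1}^{n} w^(k*j) equals n if n | k, else 0.
Step 2: Here n = 17, k = 1
Step 3: Does n divide k? 17 | 1 -> False
Step 4: Sum = 0

0


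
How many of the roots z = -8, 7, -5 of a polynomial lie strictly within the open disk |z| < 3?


Step 1: Check each root:
  z = -8: |-8| = 8 >= 3
  z = 7: |7| = 7 >= 3
  z = -5: |-5| = 5 >= 3
Step 2: Count = 0

0


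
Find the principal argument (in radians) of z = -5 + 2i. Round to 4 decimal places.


Step 1: z = -5 + 2i
Step 2: arg(z) = atan2(2, -5)
Step 3: arg(z) = 2.7611

2.7611


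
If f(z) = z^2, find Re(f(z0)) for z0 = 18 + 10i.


Step 1: z0 = 18 + 10i
Step 2: z0^2 = 18^2 - 10^2 + 360i
Step 3: real part = 324 - 100 = 224

224


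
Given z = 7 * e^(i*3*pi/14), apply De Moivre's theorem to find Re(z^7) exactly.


Step 1: By De Moivre's theorem, z^7 = 7^7 * e^(i*7*3*pi/14) = 823543 * (cos(3*pi/2) + i*sin(3*pi/2))
Step 2: |z|^7 = 7^7 = 823543
Step 3: The angle 3*pi/2 already lies in [0, 2*pi)
Step 4: cos(3*pi/2) = 0
Step 5: Re(z^7) = 823543 * 0 = 0

0


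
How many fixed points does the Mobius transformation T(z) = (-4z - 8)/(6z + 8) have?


Step 1: Fixed points satisfy T(z) = z
Step 2: 6z^2 + 12z + 8 = 0
Step 3: Discriminant = 12^2 - 4*6*8 = -48
Step 4: Number of fixed points = 2

2


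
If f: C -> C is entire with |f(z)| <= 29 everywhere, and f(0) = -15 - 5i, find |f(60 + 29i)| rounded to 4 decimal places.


Step 1: By Liouville's theorem, a bounded entire function is constant.
Step 2: f(z) = f(0) = -15 - 5i for all z.
Step 3: |f(w)| = |-15 - 5i| = sqrt(225 + 25)
Step 4: = 15.8114

15.8114


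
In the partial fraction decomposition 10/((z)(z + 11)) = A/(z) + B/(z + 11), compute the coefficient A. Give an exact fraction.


Step 1: Multiply both sides by (z) and set z = 0
Step 2: A = 10 / (0 + 11)
Step 3: A = 10 / 11
Step 4: A = 10/11

10/11


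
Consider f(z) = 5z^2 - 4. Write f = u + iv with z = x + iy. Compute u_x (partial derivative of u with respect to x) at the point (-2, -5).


Step 1: f(z) = 5(x+iy)^2 - 4
Step 2: u = 5(x^2 - y^2) - 4
Step 3: u_x = 10x + 0
Step 4: At (-2, -5): u_x = -20 + 0 = -20

-20


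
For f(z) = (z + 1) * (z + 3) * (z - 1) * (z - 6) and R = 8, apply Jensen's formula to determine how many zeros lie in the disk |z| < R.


Jensen's formula: (1/2pi)*integral log|f(Re^it)|dt = log|f(0)| + sum_{|a_k|<R} log(R/|a_k|)
Step 1: f(0) = 1 * 3 * (-1) * (-6) = 18
Step 2: log|f(0)| = log|-1| + log|-3| + log|1| + log|6| = 2.8904
Step 3: Zeros inside |z| < 8: -1, -3, 1, 6
Step 4: Jensen sum = log(8/1) + log(8/3) + log(8/1) + log(8/6) = 5.4274
Step 5: n(R) = number of terms in the Jensen sum = count of zeros inside |z| < 8 = 4

4


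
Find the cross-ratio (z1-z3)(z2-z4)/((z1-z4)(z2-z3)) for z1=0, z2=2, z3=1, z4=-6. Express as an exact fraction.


Step 1: (z1-z3)(z2-z4) = (-1) * 8 = -8
Step 2: (z1-z4)(z2-z3) = 6 * 1 = 6
Step 3: Cross-ratio = -8/6 = -4/3

-4/3


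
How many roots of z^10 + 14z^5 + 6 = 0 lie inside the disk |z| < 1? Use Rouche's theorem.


Step 1: On |z| = 1 the three terms have sizes |z^10| = 1^10 = 1, |14z^5| = 14*1^5 = 14, |6| = 6
Step 2: The dominant term is g(z) = 14z^5; let h(z) = z^10 + 6 so f = g + h
Step 3: On |z| = 1: |g| = 14 and |h| <= 1 + 6 = 7
Step 4: Since 14 > 7, |h| < |g| on |z| = 1, so by Rouche f has the same number of zeros as g inside |z| < 1
Step 5: g(z) = 14z^5 has 5 zeros (at the origin, multiplicity 5) inside |z| < 1. Answer = 5

5


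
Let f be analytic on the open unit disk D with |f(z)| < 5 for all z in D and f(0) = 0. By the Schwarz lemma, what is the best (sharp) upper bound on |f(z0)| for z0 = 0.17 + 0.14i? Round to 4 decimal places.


Step 1: g = f/5 maps D -> D with g(0) = 0, so by the Schwarz lemma |g(z)| <= |z|, i.e. |f(z)| <= 5|z|; this is sharp (f(z) = 5z).
Step 2: |z0|^2 = 0.17^2 + 0.14^2 = 0.0485
Step 3: |z0| = sqrt(0.0485) = 0.220227
Step 4: Best bound = 5 * |z0| = 5 * 0.220227 = 1.1011

1.1011


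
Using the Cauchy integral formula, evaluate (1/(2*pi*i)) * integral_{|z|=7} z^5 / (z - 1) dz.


Step 1: f(z) = z^5, a = 1 is inside |z| = 7
Step 2: By Cauchy integral formula: (1/(2pi*i)) * integral = f(a)
Step 3: f(1) = 1^5 = 1

1


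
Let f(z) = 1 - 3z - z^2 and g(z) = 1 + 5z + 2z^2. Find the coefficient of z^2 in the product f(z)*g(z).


Step 1: z^2 term in f*g comes from: (1)*(2z^2) + (-3z)*(5z) + (-z^2)*(1)
Step 2: = 2 - 15 - 1
Step 3: = -14

-14


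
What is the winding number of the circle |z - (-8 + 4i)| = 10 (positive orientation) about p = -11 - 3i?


Step 1: Center c = (-8, 4), radius = 10
Step 2: |p - c|^2 = (-3)^2 + (-7)^2 = 58
Step 3: r^2 = 100
Step 4: |p-c| < r so winding number = 1

1


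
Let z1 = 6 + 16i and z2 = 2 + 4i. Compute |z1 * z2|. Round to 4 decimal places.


Step 1: |z1| = sqrt(6^2 + 16^2) = sqrt(292)
Step 2: |z2| = sqrt(2^2 + 4^2) = sqrt(20)
Step 3: |z1*z2| = |z1|*|z2| = sqrt(292) * sqrt(20) = sqrt(292 * 20) = sqrt(5840)
Step 4: = 76.4199

76.4199


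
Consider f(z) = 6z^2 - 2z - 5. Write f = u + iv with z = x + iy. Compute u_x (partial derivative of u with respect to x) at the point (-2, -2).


Step 1: f(z) = 6(x+iy)^2 - 2(x+iy) - 5
Step 2: u = 6(x^2 - y^2) - 2x - 5
Step 3: u_x = 12x - 2
Step 4: At (-2, -2): u_x = -24 - 2 = -26

-26


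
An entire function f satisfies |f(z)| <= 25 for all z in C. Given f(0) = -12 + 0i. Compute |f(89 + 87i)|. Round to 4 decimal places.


Step 1: By Liouville's theorem, a bounded entire function is constant.
Step 2: f(z) = f(0) = -12 + 0i for all z.
Step 3: |f(w)| = |-12 + 0i| = sqrt(144 + 0)
Step 4: = 12.0

12.0


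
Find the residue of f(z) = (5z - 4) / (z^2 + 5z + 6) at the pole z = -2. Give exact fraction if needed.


Step 1: Q(z) = z^2 + 5z + 6 = (z + 2)(z + 3)
Step 2: Q'(z) = 2z + 5
Step 3: Q'(-2) = 1, P(-2) = -14
Step 4: Res = P(-2)/Q'(-2) = -14/1 = -14

-14


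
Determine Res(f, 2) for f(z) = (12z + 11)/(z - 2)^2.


Step 1: Pole of order 2 at z = 2
Step 2: Res = lim d/dz [(z - 2)^2 * f(z)] as z -> 2
Step 3: (z - 2)^2 * f(z) = 12z + 11
Step 4: d/dz[12z + 11] = 12

12


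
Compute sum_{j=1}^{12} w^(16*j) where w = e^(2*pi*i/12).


Step 1: The sum sum_{j=1}^{n} w^(k*j) equals n if n | k, else 0.
Step 2: Here n = 12, k = 16
Step 3: Does n divide k? 12 | 16 -> False
Step 4: Sum = 0

0


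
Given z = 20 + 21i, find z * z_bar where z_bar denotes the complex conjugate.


Step 1: conj(z) = 20 - 21i
Step 2: z * conj(z) = 20^2 + 21^2
Step 3: = 400 + 441 = 841

841


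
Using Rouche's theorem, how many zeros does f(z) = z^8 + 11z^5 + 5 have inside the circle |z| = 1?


Step 1: On |z| = 1 the three terms have sizes |z^8| = 1^8 = 1, |11z^5| = 11*1^5 = 11, |5| = 5
Step 2: The dominant term is g(z) = 11z^5; let h(z) = z^8 + 5 so f = g + h
Step 3: On |z| = 1: |g| = 11 and |h| <= 1 + 5 = 6
Step 4: Since 11 > 6, |h| < |g| on |z| = 1, so by Rouche f has the same number of zeros as g inside |z| < 1
Step 5: g(z) = 11z^5 has 5 zeros (at the origin, multiplicity 5) inside |z| < 1. Answer = 5

5


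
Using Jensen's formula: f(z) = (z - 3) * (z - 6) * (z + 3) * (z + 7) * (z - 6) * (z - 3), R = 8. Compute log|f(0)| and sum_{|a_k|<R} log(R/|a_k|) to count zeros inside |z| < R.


Jensen's formula: (1/2pi)*integral log|f(Re^it)|dt = log|f(0)| + sum_{|a_k|<R} log(R/|a_k|)
Step 1: f(0) = (-3) * (-6) * 3 * 7 * (-6) * (-3) = 6804
Step 2: log|f(0)| = log|3| + log|6| + log|-3| + log|-7| + log|6| + log|3| = 8.8253
Step 3: Zeros inside |z| < 8: 3, 6, -3, -7, 6, 3
Step 4: Jensen sum = log(8/3) + log(8/6) + log(8/3) + log(8/7) + log(8/6) + log(8/3) = 3.6514
Step 5: n(R) = number of terms in the Jensen sum = count of zeros inside |z| < 8 = 6

6


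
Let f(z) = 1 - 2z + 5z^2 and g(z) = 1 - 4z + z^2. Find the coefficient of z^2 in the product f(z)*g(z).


Step 1: z^2 term in f*g comes from: (1)*(z^2) + (-2z)*(-4z) + (5z^2)*(1)
Step 2: = 1 + 8 + 5
Step 3: = 14

14


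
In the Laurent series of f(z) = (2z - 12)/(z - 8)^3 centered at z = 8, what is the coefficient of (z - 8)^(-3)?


Step 1: Write the numerator in powers of (z - 8): 2z - 12 = 2(z - 8) + (2*8 - 12) = 2(z - 8) + 4
Step 2: Divide by (z - 8)^3: f(z) = 4(z - 8)^(-3) + 2(z - 8)^(-2)
Step 3: This finite sum is the Laurent series of f about z = 8.
Step 4: Coefficient of (z - 8)^(-3) = 2*8 - 12 = 4

4


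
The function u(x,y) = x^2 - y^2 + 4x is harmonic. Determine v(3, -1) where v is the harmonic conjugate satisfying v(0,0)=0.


Step 1: v_x = -u_y = 2y + 0
Step 2: v_y = u_x = 2x + 4
Step 3: v = 2xy + 4y + C
Step 4: v(0,0) = 0 => C = 0
Step 5: v(3, -1) = -10

-10


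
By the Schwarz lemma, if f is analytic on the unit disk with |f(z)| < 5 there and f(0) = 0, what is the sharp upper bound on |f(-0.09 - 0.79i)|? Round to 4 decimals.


Step 1: g = f/5 maps D -> D with g(0) = 0, so by the Schwarz lemma |g(z)| <= |z|, i.e. |f(z)| <= 5|z|; this is sharp (f(z) = 5z).
Step 2: |z0|^2 = (-0.09)^2 + (-0.79)^2 = 0.6322
Step 3: |z0| = sqrt(0.6322) = 0.79511
Step 4: Best bound = 5 * |z0| = 5 * 0.79511 = 3.9756

3.9756


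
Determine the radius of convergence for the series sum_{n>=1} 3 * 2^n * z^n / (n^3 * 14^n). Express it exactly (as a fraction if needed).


Step 1: General term a_n = 3 * 2^n / (n^3 * 14^n)
Step 2: By the root test, |a_n|^(1/n) = 3^(1/n) * 2 / (n^(3/n) * 14) -> 2/14 as n -> infinity (since 3^(1/n) -> 1 and n^(3/n) -> 1)
Step 3: R = 1/lim|a_n|^(1/n) = 14/2 = 7

7


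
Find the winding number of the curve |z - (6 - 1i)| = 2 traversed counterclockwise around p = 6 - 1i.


Step 1: Center c = (6, -1), radius = 2
Step 2: |p - c|^2 = 0^2 + 0^2 = 0
Step 3: r^2 = 4
Step 4: |p-c| < r so winding number = 1

1


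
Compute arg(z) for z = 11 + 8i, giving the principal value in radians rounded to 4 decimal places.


Step 1: z = 11 + 8i
Step 2: arg(z) = atan2(8, 11)
Step 3: arg(z) = 0.6288

0.6288


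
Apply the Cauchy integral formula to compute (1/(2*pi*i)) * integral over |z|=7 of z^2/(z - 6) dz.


Step 1: f(z) = z^2, a = 6 is inside |z| = 7
Step 2: By Cauchy integral formula: (1/(2pi*i)) * integral = f(a)
Step 3: f(6) = 6^2 = 36

36


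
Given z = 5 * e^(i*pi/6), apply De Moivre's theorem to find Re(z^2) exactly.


Step 1: By De Moivre's theorem, z^2 = 5^2 * e^(i*2*pi/6) = 25 * (cos(pi/3) + i*sin(pi/3))
Step 2: |z|^2 = 5^2 = 25
Step 3: The angle pi/3 already lies in [0, 2*pi)
Step 4: cos(pi/3) = 1/2
Step 5: Re(z^2) = 25 * 1/2 = 25/2

25/2


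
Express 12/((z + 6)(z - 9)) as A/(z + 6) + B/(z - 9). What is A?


Step 1: Multiply both sides by (z + 6) and set z = -6
Step 2: A = 12 / (-6 - 9)
Step 3: A = 12 / (-15)
Step 4: A = -4/5

-4/5


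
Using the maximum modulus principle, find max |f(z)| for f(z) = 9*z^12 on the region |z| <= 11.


Step 1: On |z| = 11, |f(z)| = 9 * |z|^12 = 9 * 11^12
Step 2: By maximum modulus principle, maximum is on boundary.
Step 3: Maximum = 9 * 3138428376721 = 28245855390489

28245855390489


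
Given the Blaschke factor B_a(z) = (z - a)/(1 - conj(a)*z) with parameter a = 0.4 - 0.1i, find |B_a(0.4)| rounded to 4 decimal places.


Step 1: Numerator z0 - a = 0.4 - (0.4 - 0.1i) = 0 + 0.1i
Step 2: Denominator 1 - conj(a)*z0 = 1 - (0.4 + 0.1i)*0.4 = 0.84 - 0.04i
Step 3: |z0 - a|^2 = 0^2 + 0.1^2 = 0.01; |1 - conj(a)*z0|^2 = 0.84^2 + (-0.04)^2 = 0.7072
Step 4: |B_a(0.4)| = sqrt(0.01 / 0.7072) = sqrt(0.01414)
Step 5: = 0.1189

0.1189


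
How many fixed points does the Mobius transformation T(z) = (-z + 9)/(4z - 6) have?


Step 1: Fixed points satisfy T(z) = z
Step 2: 4z^2 - 5z - 9 = 0
Step 3: Discriminant = (-5)^2 - 4*4*(-9) = 169
Step 4: Number of fixed points = 2

2


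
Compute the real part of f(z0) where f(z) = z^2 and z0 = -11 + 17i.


Step 1: z0 = -11 + 17i
Step 2: z0^2 = (-11)^2 - 17^2 - 374i
Step 3: real part = 121 - 289 = -168

-168


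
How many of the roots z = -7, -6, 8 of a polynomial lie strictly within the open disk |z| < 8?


Step 1: Check each root:
  z = -7: |-7| = 7 < 8
  z = -6: |-6| = 6 < 8
  z = 8: |8| = 8 >= 8
Step 2: Count = 2

2


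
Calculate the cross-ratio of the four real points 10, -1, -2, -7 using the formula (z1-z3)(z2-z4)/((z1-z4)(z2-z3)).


Step 1: (z1-z3)(z2-z4) = 12 * 6 = 72
Step 2: (z1-z4)(z2-z3) = 17 * 1 = 17
Step 3: Cross-ratio = 72/17 = 72/17

72/17


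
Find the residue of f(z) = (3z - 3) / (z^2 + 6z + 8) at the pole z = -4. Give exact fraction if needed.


Step 1: Q(z) = z^2 + 6z + 8 = (z + 4)(z + 2)
Step 2: Q'(z) = 2z + 6
Step 3: Q'(-4) = -2, P(-4) = -15
Step 4: Res = P(-4)/Q'(-4) = -15/(-2) = 15/2

15/2


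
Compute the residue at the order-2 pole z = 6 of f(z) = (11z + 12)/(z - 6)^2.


Step 1: Pole of order 2 at z = 6
Step 2: Res = lim d/dz [(z - 6)^2 * f(z)] as z -> 6
Step 3: (z - 6)^2 * f(z) = 11z + 12
Step 4: d/dz[11z + 12] = 11

11


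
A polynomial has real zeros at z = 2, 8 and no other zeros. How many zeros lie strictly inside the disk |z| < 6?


Step 1: Check each root:
  z = 2: |2| = 2 < 6
  z = 8: |8| = 8 >= 6
Step 2: Count = 1

1


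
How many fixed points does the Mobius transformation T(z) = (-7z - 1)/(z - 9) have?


Step 1: Fixed points satisfy T(z) = z
Step 2: z^2 - 2z + 1 = 0
Step 3: Discriminant = (-2)^2 - 4*1*1 = 0
Step 4: Number of fixed points = 1

1


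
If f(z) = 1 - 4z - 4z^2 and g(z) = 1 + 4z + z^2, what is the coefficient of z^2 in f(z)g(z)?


Step 1: z^2 term in f*g comes from: (1)*(z^2) + (-4z)*(4z) + (-4z^2)*(1)
Step 2: = 1 - 16 - 4
Step 3: = -19

-19


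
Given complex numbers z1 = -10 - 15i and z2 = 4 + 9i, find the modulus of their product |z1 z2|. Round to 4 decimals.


Step 1: |z1| = sqrt((-10)^2 + (-15)^2) = sqrt(325)
Step 2: |z2| = sqrt(4^2 + 9^2) = sqrt(97)
Step 3: |z1*z2| = |z1|*|z2| = sqrt(325) * sqrt(97) = sqrt(325 * 97) = sqrt(31525)
Step 4: = 177.5528

177.5528


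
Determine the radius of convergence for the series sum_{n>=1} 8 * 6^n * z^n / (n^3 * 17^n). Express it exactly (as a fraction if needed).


Step 1: General term a_n = 8 * 6^n / (n^3 * 17^n)
Step 2: By the root test, |a_n|^(1/n) = 8^(1/n) * 6 / (n^(3/n) * 17) -> 6/17 as n -> infinity (since 8^(1/n) -> 1 and n^(3/n) -> 1)
Step 3: R = 1/lim|a_n|^(1/n) = 17/6

17/6


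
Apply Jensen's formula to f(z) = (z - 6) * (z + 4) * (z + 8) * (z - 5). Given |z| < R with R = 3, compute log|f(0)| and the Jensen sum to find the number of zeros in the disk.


Jensen's formula: (1/2pi)*integral log|f(Re^it)|dt = log|f(0)| + sum_{|a_k|<R} log(R/|a_k|)
Step 1: f(0) = (-6) * 4 * 8 * (-5) = 960
Step 2: log|f(0)| = log|6| + log|-4| + log|-8| + log|5| = 6.8669
Step 3: Zeros inside |z| < 3: none
Step 4: Jensen sum = (empty sum) = 0
Step 5: n(R) = number of terms in the Jensen sum = count of zeros inside |z| < 3 = 0

0


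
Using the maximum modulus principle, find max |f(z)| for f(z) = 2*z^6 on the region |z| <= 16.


Step 1: On |z| = 16, |f(z)| = 2 * |z|^6 = 2 * 16^6
Step 2: By maximum modulus principle, maximum is on boundary.
Step 3: Maximum = 2 * 16777216 = 33554432

33554432


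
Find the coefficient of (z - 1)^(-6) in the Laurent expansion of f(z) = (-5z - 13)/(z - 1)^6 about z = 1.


Step 1: Write the numerator in powers of (z - 1): -5z - 13 = -5(z - 1) + (-5*1 - 13) = -5(z - 1) - 18
Step 2: Divide by (z - 1)^6: f(z) = -18(z - 1)^(-6) - 5(z - 1)^(-5)
Step 3: This finite sum is the Laurent series of f about z = 1.
Step 4: Coefficient of (z - 1)^(-6) = -5*1 - 13 = -18

-18


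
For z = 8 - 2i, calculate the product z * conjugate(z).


Step 1: conj(z) = 8 + 2i
Step 2: z * conj(z) = 8^2 + (-2)^2
Step 3: = 64 + 4 = 68

68


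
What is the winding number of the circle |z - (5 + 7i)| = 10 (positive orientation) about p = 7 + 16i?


Step 1: Center c = (5, 7), radius = 10
Step 2: |p - c|^2 = 2^2 + 9^2 = 85
Step 3: r^2 = 100
Step 4: |p-c| < r so winding number = 1

1


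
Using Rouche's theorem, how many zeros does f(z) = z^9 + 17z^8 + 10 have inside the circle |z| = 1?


Step 1: On |z| = 1 the three terms have sizes |z^9| = 1^9 = 1, |17z^8| = 17*1^8 = 17, |10| = 10
Step 2: The dominant term is g(z) = 17z^8; let h(z) = z^9 + 10 so f = g + h
Step 3: On |z| = 1: |g| = 17 and |h| <= 1 + 10 = 11
Step 4: Since 17 > 11, |h| < |g| on |z| = 1, so by Rouche f has the same number of zeros as g inside |z| < 1
Step 5: g(z) = 17z^8 has 8 zeros (at the origin, multiplicity 8) inside |z| < 1. Answer = 8

8
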